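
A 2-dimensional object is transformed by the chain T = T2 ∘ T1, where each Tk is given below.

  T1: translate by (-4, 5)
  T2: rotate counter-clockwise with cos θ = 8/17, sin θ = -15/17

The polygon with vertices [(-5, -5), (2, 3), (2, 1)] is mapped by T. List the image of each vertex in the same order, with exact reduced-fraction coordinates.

T1 translate by (-4, 5): (-5, -5) → (-9, 0); (2, 3) → (-2, 8); (2, 1) → (-2, 6)
T2 rotate counter-clockwise with cos θ = 8/17, sin θ = -15/17: (-9, 0) → (-72/17, 135/17); (-2, 8) → (104/17, 94/17); (-2, 6) → (74/17, 78/17)

image vertices: (-72/17, 135/17), (104/17, 94/17), (74/17, 78/17)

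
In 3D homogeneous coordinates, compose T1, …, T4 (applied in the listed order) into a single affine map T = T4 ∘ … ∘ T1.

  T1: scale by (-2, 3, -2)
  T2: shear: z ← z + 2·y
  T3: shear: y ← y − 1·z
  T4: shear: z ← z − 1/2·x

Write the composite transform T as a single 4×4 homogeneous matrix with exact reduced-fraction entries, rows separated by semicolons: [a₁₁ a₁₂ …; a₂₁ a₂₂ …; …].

T = [-2 0 0 0; 0 -3 2 0; 1 6 -2 0; 0 0 0 1]

T1 = [-2 0 0 0; 0 3 0 0; 0 0 -2 0; 0 0 0 1]
T2·T1 = [-2 0 0 0; 0 3 0 0; 0 6 -2 0; 0 0 0 1]
T3·…·T1 = [-2 0 0 0; 0 -3 2 0; 0 6 -2 0; 0 0 0 1]
T4·…·T1 = [-2 0 0 0; 0 -3 2 0; 1 6 -2 0; 0 0 0 1]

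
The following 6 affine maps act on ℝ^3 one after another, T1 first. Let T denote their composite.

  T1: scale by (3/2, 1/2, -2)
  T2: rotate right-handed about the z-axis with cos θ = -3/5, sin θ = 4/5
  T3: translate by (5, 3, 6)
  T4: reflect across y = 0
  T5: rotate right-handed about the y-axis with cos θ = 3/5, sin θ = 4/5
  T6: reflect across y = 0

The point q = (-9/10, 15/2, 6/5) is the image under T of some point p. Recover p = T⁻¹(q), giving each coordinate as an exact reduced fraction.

T1 = [3/2 0 0 0; 0 1/2 0 0; 0 0 -2 0; 0 0 0 1]
T2·T1 = [-9/10 -2/5 0 0; 6/5 -3/10 0 0; 0 0 -2 0; 0 0 0 1]
T3·…·T1 = [-9/10 -2/5 0 5; 6/5 -3/10 0 3; 0 0 -2 6; 0 0 0 1]
T4·…·T1 = [-9/10 -2/5 0 5; -6/5 3/10 0 -3; 0 0 -2 6; 0 0 0 1]
T5·…·T1 = [-27/50 -6/25 -8/5 39/5; -6/5 3/10 0 -3; 18/25 8/25 -6/5 -2/5; 0 0 0 1]
T6·…·T1 = [-27/50 -6/25 -8/5 39/5; 6/5 -3/10 0 3; 18/25 8/25 -6/5 -2/5; 0 0 0 1]
det M = -3/2; M⁻¹ = [-6/25 8/15 8/25 2/5; -24/25 -6/5 32/25 58/5; -2/5 0 -3/10 3; 0 0 0 1]
M⁻¹ · (-9/10, 15/2, 6/5)ᵀ = (5, 5, 3)ᵀ

p = (5, 5, 3)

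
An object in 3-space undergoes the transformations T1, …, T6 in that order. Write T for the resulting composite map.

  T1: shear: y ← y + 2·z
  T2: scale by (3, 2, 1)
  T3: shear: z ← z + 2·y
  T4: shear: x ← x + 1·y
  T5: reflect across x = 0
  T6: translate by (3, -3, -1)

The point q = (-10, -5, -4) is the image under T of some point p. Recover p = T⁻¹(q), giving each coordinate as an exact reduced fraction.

p = (5, -3, 1)

T1 = [1 0 0 0; 0 1 2 0; 0 0 1 0; 0 0 0 1]
T2·T1 = [3 0 0 0; 0 2 4 0; 0 0 1 0; 0 0 0 1]
T3·…·T1 = [3 0 0 0; 0 2 4 0; 0 4 9 0; 0 0 0 1]
T4·…·T1 = [3 2 4 0; 0 2 4 0; 0 4 9 0; 0 0 0 1]
T5·…·T1 = [-3 -2 -4 0; 0 2 4 0; 0 4 9 0; 0 0 0 1]
T6·…·T1 = [-3 -2 -4 3; 0 2 4 -3; 0 4 9 -1; 0 0 0 1]
det M = -6; M⁻¹ = [-1/3 -1/3 0 0; 0 9/2 -2 23/2; 0 -2 1 -5; 0 0 0 1]
M⁻¹ · (-10, -5, -4)ᵀ = (5, -3, 1)ᵀ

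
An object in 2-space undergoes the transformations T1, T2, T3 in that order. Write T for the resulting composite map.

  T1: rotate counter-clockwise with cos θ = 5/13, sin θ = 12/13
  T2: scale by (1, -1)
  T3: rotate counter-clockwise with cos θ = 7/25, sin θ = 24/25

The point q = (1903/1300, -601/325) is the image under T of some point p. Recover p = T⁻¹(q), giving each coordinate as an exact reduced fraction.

p = (5/4, 2)

T1 = [5/13 -12/13 0; 12/13 5/13 0; 0 0 1]
T2·T1 = [5/13 -12/13 0; -12/13 -5/13 0; 0 0 1]
T3·…·T1 = [323/325 36/325 0; 36/325 -323/325 0; 0 0 1]
det M = -1; M⁻¹ = [323/325 36/325 0; 36/325 -323/325 0; 0 0 1]
M⁻¹ · (1903/1300, -601/325)ᵀ = (5/4, 2)ᵀ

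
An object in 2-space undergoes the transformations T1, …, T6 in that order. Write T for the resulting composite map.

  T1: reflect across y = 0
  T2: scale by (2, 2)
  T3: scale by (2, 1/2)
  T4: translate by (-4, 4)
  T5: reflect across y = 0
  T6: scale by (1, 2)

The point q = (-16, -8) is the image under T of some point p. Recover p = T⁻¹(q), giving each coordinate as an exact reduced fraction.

T1 = [1 0 0; 0 -1 0; 0 0 1]
T2·T1 = [2 0 0; 0 -2 0; 0 0 1]
T3·…·T1 = [4 0 0; 0 -1 0; 0 0 1]
T4·…·T1 = [4 0 -4; 0 -1 4; 0 0 1]
T5·…·T1 = [4 0 -4; 0 1 -4; 0 0 1]
T6·…·T1 = [4 0 -4; 0 2 -8; 0 0 1]
det M = 8; M⁻¹ = [1/4 0 1; 0 1/2 4; 0 0 1]
M⁻¹ · (-16, -8)ᵀ = (-3, 0)ᵀ

p = (-3, 0)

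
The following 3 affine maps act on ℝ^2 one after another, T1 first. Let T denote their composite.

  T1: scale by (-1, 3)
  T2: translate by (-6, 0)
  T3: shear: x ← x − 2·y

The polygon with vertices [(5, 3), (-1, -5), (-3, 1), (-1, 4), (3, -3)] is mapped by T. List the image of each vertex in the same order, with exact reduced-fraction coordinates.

T1 scale by (-1, 3): (5, 3) → (-5, 9); (-1, -5) → (1, -15); (-3, 1) → (3, 3); (-1, 4) → (1, 12); (3, -3) → (-3, -9)
T2 translate by (-6, 0): (-5, 9) → (-11, 9); (1, -15) → (-5, -15); (3, 3) → (-3, 3); (1, 12) → (-5, 12); (-3, -9) → (-9, -9)
T3 shear: x ← x − 2·y: (-11, 9) → (-29, 9); (-5, -15) → (25, -15); (-3, 3) → (-9, 3); (-5, 12) → (-29, 12); (-9, -9) → (9, -9)

image vertices: (-29, 9), (25, -15), (-9, 3), (-29, 12), (9, -9)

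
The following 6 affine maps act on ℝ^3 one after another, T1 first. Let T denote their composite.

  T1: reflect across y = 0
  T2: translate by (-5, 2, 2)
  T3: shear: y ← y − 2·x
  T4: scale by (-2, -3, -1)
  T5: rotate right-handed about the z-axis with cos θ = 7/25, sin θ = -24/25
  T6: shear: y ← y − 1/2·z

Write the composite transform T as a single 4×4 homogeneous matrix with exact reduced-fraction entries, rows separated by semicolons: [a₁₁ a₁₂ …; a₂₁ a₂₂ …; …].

T = [26/5 72/25 0 -794/25; 18/5 21/25 1/2 -467/25; 0 0 -1 -2; 0 0 0 1]

T1 = [1 0 0 0; 0 -1 0 0; 0 0 1 0; 0 0 0 1]
T2·T1 = [1 0 0 -5; 0 -1 0 2; 0 0 1 2; 0 0 0 1]
T3·…·T1 = [1 0 0 -5; -2 -1 0 12; 0 0 1 2; 0 0 0 1]
T4·…·T1 = [-2 0 0 10; 6 3 0 -36; 0 0 -1 -2; 0 0 0 1]
T5·…·T1 = [26/5 72/25 0 -794/25; 18/5 21/25 0 -492/25; 0 0 -1 -2; 0 0 0 1]
T6·…·T1 = [26/5 72/25 0 -794/25; 18/5 21/25 1/2 -467/25; 0 0 -1 -2; 0 0 0 1]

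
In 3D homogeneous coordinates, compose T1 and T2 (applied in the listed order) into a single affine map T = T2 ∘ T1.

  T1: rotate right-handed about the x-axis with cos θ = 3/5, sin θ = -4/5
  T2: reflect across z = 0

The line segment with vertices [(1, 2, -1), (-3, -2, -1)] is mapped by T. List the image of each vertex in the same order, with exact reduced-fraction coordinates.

image vertices: (1, 2/5, 11/5), (-3, -2, -1)

T1 rotate right-handed about the x-axis with cos θ = 3/5, sin θ = -4/5: (1, 2, -1) → (1, 2/5, -11/5); (-3, -2, -1) → (-3, -2, 1)
T2 reflect across z = 0: (1, 2/5, -11/5) → (1, 2/5, 11/5); (-3, -2, 1) → (-3, -2, -1)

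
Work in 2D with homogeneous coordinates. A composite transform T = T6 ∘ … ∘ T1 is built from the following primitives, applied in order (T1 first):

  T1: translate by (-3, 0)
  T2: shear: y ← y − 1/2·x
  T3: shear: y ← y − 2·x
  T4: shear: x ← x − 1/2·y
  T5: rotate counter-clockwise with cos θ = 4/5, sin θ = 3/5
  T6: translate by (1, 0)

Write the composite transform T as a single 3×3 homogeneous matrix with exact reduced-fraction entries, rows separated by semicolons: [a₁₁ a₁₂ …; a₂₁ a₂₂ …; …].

T1 = [1 0 -3; 0 1 0; 0 0 1]
T2·T1 = [1 0 -3; -1/2 1 3/2; 0 0 1]
T3·…·T1 = [1 0 -3; -5/2 1 15/2; 0 0 1]
T4·…·T1 = [9/4 -1/2 -27/4; -5/2 1 15/2; 0 0 1]
T5·…·T1 = [33/10 -1 -99/10; -13/20 1/2 39/20; 0 0 1]
T6·…·T1 = [33/10 -1 -89/10; -13/20 1/2 39/20; 0 0 1]

T = [33/10 -1 -89/10; -13/20 1/2 39/20; 0 0 1]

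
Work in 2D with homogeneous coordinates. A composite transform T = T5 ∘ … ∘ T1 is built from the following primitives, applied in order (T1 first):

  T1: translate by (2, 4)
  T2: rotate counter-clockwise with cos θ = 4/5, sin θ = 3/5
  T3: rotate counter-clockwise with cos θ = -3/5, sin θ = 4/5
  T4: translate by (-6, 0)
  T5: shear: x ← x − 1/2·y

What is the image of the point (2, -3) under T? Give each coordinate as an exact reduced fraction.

T(p) = (-51/5, 4/25)

T1 translate by (2, 4): (2, -3) → (4, 1)
T2 rotate counter-clockwise with cos θ = 4/5, sin θ = 3/5: (4, 1) → (13/5, 16/5)
T3 rotate counter-clockwise with cos θ = -3/5, sin θ = 4/5: (13/5, 16/5) → (-103/25, 4/25)
T4 translate by (-6, 0): (-103/25, 4/25) → (-253/25, 4/25)
T5 shear: x ← x − 1/2·y: (-253/25, 4/25) → (-51/5, 4/25)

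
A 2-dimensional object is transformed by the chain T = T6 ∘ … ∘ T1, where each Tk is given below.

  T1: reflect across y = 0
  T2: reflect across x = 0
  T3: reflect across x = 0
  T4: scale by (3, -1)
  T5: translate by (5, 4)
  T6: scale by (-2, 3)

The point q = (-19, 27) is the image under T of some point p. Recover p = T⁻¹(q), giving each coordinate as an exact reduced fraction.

p = (3/2, 5)

T1 = [1 0 0; 0 -1 0; 0 0 1]
T2·T1 = [-1 0 0; 0 -1 0; 0 0 1]
T3·…·T1 = [1 0 0; 0 -1 0; 0 0 1]
T4·…·T1 = [3 0 0; 0 1 0; 0 0 1]
T5·…·T1 = [3 0 5; 0 1 4; 0 0 1]
T6·…·T1 = [-6 0 -10; 0 3 12; 0 0 1]
det M = -18; M⁻¹ = [-1/6 0 -5/3; 0 1/3 -4; 0 0 1]
M⁻¹ · (-19, 27)ᵀ = (3/2, 5)ᵀ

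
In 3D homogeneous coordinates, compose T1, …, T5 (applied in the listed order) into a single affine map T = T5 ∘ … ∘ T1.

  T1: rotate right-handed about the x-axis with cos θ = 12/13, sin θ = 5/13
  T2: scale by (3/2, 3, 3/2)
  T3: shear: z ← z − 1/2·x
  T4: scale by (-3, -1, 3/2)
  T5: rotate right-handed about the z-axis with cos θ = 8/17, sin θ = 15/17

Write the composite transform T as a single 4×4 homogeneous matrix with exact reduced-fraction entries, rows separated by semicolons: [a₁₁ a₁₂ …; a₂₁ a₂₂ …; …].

T = [-36/17 540/221 -225/221 0; -135/34 -288/221 120/221 0; -9/8 45/52 27/13 0; 0 0 0 1]

T1 = [1 0 0 0; 0 12/13 -5/13 0; 0 5/13 12/13 0; 0 0 0 1]
T2·T1 = [3/2 0 0 0; 0 36/13 -15/13 0; 0 15/26 18/13 0; 0 0 0 1]
T3·…·T1 = [3/2 0 0 0; 0 36/13 -15/13 0; -3/4 15/26 18/13 0; 0 0 0 1]
T4·…·T1 = [-9/2 0 0 0; 0 -36/13 15/13 0; -9/8 45/52 27/13 0; 0 0 0 1]
T5·…·T1 = [-36/17 540/221 -225/221 0; -135/34 -288/221 120/221 0; -9/8 45/52 27/13 0; 0 0 0 1]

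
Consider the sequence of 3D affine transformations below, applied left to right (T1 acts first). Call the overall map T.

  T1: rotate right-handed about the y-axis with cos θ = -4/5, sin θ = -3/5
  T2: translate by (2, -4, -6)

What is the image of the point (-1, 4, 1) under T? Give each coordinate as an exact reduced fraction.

T(p) = (11/5, 0, -37/5)

T1 rotate right-handed about the y-axis with cos θ = -4/5, sin θ = -3/5: (-1, 4, 1) → (1/5, 4, -7/5)
T2 translate by (2, -4, -6): (1/5, 4, -7/5) → (11/5, 0, -37/5)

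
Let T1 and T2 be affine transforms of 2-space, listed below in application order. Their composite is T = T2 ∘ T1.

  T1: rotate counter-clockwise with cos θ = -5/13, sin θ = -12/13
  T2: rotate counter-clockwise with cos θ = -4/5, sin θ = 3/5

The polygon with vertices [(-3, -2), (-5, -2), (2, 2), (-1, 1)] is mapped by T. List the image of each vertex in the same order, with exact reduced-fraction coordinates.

image vertices: (-102/65, -211/65), (-214/65, -277/65), (46/65, 178/65), (-89/65, 23/65)

T1 rotate counter-clockwise with cos θ = -5/13, sin θ = -12/13: (-3, -2) → (-9/13, 46/13); (-5, -2) → (1/13, 70/13); (2, 2) → (14/13, -34/13); (-1, 1) → (17/13, 7/13)
T2 rotate counter-clockwise with cos θ = -4/5, sin θ = 3/5: (-9/13, 46/13) → (-102/65, -211/65); (1/13, 70/13) → (-214/65, -277/65); (14/13, -34/13) → (46/65, 178/65); (17/13, 7/13) → (-89/65, 23/65)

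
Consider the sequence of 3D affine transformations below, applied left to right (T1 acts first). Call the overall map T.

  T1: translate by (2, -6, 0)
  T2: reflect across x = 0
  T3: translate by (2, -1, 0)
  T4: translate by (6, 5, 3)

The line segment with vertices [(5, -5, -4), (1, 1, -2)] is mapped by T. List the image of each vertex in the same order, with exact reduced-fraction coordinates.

image vertices: (1, -7, -1), (5, -1, 1)

T1 translate by (2, -6, 0): (5, -5, -4) → (7, -11, -4); (1, 1, -2) → (3, -5, -2)
T2 reflect across x = 0: (7, -11, -4) → (-7, -11, -4); (3, -5, -2) → (-3, -5, -2)
T3 translate by (2, -1, 0): (-7, -11, -4) → (-5, -12, -4); (-3, -5, -2) → (-1, -6, -2)
T4 translate by (6, 5, 3): (-5, -12, -4) → (1, -7, -1); (-1, -6, -2) → (5, -1, 1)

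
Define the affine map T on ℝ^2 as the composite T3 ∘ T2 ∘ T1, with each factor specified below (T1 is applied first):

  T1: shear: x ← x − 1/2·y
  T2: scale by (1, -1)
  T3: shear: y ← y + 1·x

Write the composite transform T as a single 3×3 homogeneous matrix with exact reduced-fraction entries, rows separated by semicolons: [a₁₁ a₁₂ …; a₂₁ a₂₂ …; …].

T1 = [1 -1/2 0; 0 1 0; 0 0 1]
T2·T1 = [1 -1/2 0; 0 -1 0; 0 0 1]
T3·…·T1 = [1 -1/2 0; 1 -3/2 0; 0 0 1]

T = [1 -1/2 0; 1 -3/2 0; 0 0 1]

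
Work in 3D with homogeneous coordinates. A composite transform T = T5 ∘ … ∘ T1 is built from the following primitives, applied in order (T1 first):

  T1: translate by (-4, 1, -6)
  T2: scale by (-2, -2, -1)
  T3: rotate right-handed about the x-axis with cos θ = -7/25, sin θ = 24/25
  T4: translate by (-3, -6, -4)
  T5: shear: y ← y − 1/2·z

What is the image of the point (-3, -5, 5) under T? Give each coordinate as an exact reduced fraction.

T(p) = (11, -109/10, 17/5)

T1 translate by (-4, 1, -6): (-3, -5, 5) → (-7, -4, -1)
T2 scale by (-2, -2, -1): (-7, -4, -1) → (14, 8, 1)
T3 rotate right-handed about the x-axis with cos θ = -7/25, sin θ = 24/25: (14, 8, 1) → (14, -16/5, 37/5)
T4 translate by (-3, -6, -4): (14, -16/5, 37/5) → (11, -46/5, 17/5)
T5 shear: y ← y − 1/2·z: (11, -46/5, 17/5) → (11, -109/10, 17/5)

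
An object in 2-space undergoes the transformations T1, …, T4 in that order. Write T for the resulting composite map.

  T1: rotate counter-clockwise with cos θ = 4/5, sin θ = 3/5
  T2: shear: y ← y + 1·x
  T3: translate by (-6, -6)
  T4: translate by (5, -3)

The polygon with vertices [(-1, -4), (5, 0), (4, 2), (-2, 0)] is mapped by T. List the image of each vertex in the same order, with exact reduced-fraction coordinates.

T1 rotate counter-clockwise with cos θ = 4/5, sin θ = 3/5: (-1, -4) → (8/5, -19/5); (5, 0) → (4, 3); (4, 2) → (2, 4); (-2, 0) → (-8/5, -6/5)
T2 shear: y ← y + 1·x: (8/5, -19/5) → (8/5, -11/5); (4, 3) → (4, 7); (2, 4) → (2, 6); (-8/5, -6/5) → (-8/5, -14/5)
T3 translate by (-6, -6): (8/5, -11/5) → (-22/5, -41/5); (4, 7) → (-2, 1); (2, 6) → (-4, 0); (-8/5, -14/5) → (-38/5, -44/5)
T4 translate by (5, -3): (-22/5, -41/5) → (3/5, -56/5); (-2, 1) → (3, -2); (-4, 0) → (1, -3); (-38/5, -44/5) → (-13/5, -59/5)

image vertices: (3/5, -56/5), (3, -2), (1, -3), (-13/5, -59/5)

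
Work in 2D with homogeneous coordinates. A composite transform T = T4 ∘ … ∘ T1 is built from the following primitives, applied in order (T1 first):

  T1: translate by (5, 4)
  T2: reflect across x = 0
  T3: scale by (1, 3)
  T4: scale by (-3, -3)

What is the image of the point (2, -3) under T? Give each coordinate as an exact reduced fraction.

T1 translate by (5, 4): (2, -3) → (7, 1)
T2 reflect across x = 0: (7, 1) → (-7, 1)
T3 scale by (1, 3): (-7, 1) → (-7, 3)
T4 scale by (-3, -3): (-7, 3) → (21, -9)

T(p) = (21, -9)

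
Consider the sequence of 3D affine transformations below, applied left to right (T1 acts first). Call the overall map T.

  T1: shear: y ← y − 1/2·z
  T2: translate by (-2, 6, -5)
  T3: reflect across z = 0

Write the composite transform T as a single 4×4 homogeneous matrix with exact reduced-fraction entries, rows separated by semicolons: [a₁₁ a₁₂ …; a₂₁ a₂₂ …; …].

T1 = [1 0 0 0; 0 1 -1/2 0; 0 0 1 0; 0 0 0 1]
T2·T1 = [1 0 0 -2; 0 1 -1/2 6; 0 0 1 -5; 0 0 0 1]
T3·…·T1 = [1 0 0 -2; 0 1 -1/2 6; 0 0 -1 5; 0 0 0 1]

T = [1 0 0 -2; 0 1 -1/2 6; 0 0 -1 5; 0 0 0 1]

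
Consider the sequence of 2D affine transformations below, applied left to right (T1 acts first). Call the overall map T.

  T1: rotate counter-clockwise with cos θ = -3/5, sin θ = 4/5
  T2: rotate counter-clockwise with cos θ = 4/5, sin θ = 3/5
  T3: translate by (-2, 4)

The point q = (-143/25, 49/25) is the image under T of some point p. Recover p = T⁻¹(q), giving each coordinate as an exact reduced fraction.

T1 = [-3/5 -4/5 0; 4/5 -3/5 0; 0 0 1]
T2·T1 = [-24/25 -7/25 0; 7/25 -24/25 0; 0 0 1]
T3·…·T1 = [-24/25 -7/25 -2; 7/25 -24/25 4; 0 0 1]
det M = 1; M⁻¹ = [-24/25 7/25 -76/25; -7/25 -24/25 82/25; 0 0 1]
M⁻¹ · (-143/25, 49/25)ᵀ = (3, 3)ᵀ

p = (3, 3)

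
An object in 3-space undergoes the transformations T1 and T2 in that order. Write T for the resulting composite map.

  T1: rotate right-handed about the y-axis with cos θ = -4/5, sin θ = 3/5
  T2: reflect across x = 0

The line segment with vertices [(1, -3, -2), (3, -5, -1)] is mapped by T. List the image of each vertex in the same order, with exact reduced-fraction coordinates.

T1 rotate right-handed about the y-axis with cos θ = -4/5, sin θ = 3/5: (1, -3, -2) → (-2, -3, 1); (3, -5, -1) → (-3, -5, -1)
T2 reflect across x = 0: (-2, -3, 1) → (2, -3, 1); (-3, -5, -1) → (3, -5, -1)

image vertices: (2, -3, 1), (3, -5, -1)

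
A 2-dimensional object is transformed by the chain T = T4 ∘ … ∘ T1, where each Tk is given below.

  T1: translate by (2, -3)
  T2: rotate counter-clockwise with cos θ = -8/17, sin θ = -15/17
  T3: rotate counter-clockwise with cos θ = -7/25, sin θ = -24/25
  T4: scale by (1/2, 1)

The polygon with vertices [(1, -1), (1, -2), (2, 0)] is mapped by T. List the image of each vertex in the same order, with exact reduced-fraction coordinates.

image vertices: (138/425, 2107/425), (573/850, 2411/425), (-13/34, 84/17)

T1 translate by (2, -3): (1, -1) → (3, -4); (1, -2) → (3, -5); (2, 0) → (4, -3)
T2 rotate counter-clockwise with cos θ = -8/17, sin θ = -15/17: (3, -4) → (-84/17, -13/17); (3, -5) → (-99/17, -5/17); (4, -3) → (-77/17, -36/17)
T3 rotate counter-clockwise with cos θ = -7/25, sin θ = -24/25: (-84/17, -13/17) → (276/425, 2107/425); (-99/17, -5/17) → (573/425, 2411/425); (-77/17, -36/17) → (-13/17, 84/17)
T4 scale by (1/2, 1): (276/425, 2107/425) → (138/425, 2107/425); (573/425, 2411/425) → (573/850, 2411/425); (-13/17, 84/17) → (-13/34, 84/17)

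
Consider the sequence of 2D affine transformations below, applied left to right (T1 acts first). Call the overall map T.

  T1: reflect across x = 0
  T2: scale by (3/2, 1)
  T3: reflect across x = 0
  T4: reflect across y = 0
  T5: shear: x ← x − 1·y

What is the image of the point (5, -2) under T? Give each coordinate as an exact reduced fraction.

T1 reflect across x = 0: (5, -2) → (-5, -2)
T2 scale by (3/2, 1): (-5, -2) → (-15/2, -2)
T3 reflect across x = 0: (-15/2, -2) → (15/2, -2)
T4 reflect across y = 0: (15/2, -2) → (15/2, 2)
T5 shear: x ← x − 1·y: (15/2, 2) → (11/2, 2)

T(p) = (11/2, 2)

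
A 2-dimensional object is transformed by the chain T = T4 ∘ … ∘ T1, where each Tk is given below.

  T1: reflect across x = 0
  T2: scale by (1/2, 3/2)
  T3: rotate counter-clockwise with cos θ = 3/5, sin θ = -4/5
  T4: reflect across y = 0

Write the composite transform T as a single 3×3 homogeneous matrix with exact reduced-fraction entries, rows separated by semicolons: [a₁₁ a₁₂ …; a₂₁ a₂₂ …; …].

T1 = [-1 0 0; 0 1 0; 0 0 1]
T2·T1 = [-1/2 0 0; 0 3/2 0; 0 0 1]
T3·…·T1 = [-3/10 6/5 0; 2/5 9/10 0; 0 0 1]
T4·…·T1 = [-3/10 6/5 0; -2/5 -9/10 0; 0 0 1]

T = [-3/10 6/5 0; -2/5 -9/10 0; 0 0 1]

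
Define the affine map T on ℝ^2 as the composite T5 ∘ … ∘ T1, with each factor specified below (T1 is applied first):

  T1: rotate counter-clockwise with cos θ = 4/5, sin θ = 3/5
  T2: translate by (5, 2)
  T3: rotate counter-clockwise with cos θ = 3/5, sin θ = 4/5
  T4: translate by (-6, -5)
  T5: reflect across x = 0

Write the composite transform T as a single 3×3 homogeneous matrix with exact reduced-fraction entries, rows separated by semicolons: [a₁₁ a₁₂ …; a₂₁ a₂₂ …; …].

T = [0 1 23/5; 1 0 1/5; 0 0 1]

T1 = [4/5 -3/5 0; 3/5 4/5 0; 0 0 1]
T2·T1 = [4/5 -3/5 5; 3/5 4/5 2; 0 0 1]
T3·…·T1 = [0 -1 7/5; 1 0 26/5; 0 0 1]
T4·…·T1 = [0 -1 -23/5; 1 0 1/5; 0 0 1]
T5·…·T1 = [0 1 23/5; 1 0 1/5; 0 0 1]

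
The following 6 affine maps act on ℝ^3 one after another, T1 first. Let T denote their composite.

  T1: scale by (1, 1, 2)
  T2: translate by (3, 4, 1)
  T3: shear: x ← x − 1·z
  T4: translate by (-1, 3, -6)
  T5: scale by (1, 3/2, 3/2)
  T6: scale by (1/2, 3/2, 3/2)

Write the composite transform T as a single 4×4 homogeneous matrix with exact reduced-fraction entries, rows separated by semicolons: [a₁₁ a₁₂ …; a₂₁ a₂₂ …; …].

T = [1/2 0 -1 1/2; 0 9/4 0 63/4; 0 0 9/2 -45/4; 0 0 0 1]

T1 = [1 0 0 0; 0 1 0 0; 0 0 2 0; 0 0 0 1]
T2·T1 = [1 0 0 3; 0 1 0 4; 0 0 2 1; 0 0 0 1]
T3·…·T1 = [1 0 -2 2; 0 1 0 4; 0 0 2 1; 0 0 0 1]
T4·…·T1 = [1 0 -2 1; 0 1 0 7; 0 0 2 -5; 0 0 0 1]
T5·…·T1 = [1 0 -2 1; 0 3/2 0 21/2; 0 0 3 -15/2; 0 0 0 1]
T6·…·T1 = [1/2 0 -1 1/2; 0 9/4 0 63/4; 0 0 9/2 -45/4; 0 0 0 1]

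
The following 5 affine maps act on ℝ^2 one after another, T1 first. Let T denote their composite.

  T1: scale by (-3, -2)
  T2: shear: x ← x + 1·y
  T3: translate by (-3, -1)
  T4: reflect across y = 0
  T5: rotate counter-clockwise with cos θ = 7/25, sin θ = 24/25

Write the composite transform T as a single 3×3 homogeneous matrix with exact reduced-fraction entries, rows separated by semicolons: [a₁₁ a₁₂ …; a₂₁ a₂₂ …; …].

T = [-21/25 -62/25 -9/5; -72/25 -34/25 -13/5; 0 0 1]

T1 = [-3 0 0; 0 -2 0; 0 0 1]
T2·T1 = [-3 -2 0; 0 -2 0; 0 0 1]
T3·…·T1 = [-3 -2 -3; 0 -2 -1; 0 0 1]
T4·…·T1 = [-3 -2 -3; 0 2 1; 0 0 1]
T5·…·T1 = [-21/25 -62/25 -9/5; -72/25 -34/25 -13/5; 0 0 1]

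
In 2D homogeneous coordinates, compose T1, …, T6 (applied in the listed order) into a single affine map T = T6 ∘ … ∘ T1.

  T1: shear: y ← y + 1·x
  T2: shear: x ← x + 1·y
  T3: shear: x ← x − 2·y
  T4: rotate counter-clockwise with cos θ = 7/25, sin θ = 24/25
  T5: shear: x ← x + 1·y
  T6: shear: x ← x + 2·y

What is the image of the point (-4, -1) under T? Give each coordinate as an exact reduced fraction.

T1 shear: y ← y + 1·x: (-4, -1) → (-4, -5)
T2 shear: x ← x + 1·y: (-4, -5) → (-9, -5)
T3 shear: x ← x − 2·y: (-9, -5) → (1, -5)
T4 rotate counter-clockwise with cos θ = 7/25, sin θ = 24/25: (1, -5) → (127/25, -11/25)
T5 shear: x ← x + 1·y: (127/25, -11/25) → (116/25, -11/25)
T6 shear: x ← x + 2·y: (116/25, -11/25) → (94/25, -11/25)

T(p) = (94/25, -11/25)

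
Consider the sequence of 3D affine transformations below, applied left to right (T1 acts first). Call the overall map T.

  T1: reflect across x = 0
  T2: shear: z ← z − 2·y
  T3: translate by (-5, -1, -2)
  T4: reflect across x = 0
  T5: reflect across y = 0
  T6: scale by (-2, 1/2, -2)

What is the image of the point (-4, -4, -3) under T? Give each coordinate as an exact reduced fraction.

T(p) = (-2, 5/2, -6)

T1 reflect across x = 0: (-4, -4, -3) → (4, -4, -3)
T2 shear: z ← z − 2·y: (4, -4, -3) → (4, -4, 5)
T3 translate by (-5, -1, -2): (4, -4, 5) → (-1, -5, 3)
T4 reflect across x = 0: (-1, -5, 3) → (1, -5, 3)
T5 reflect across y = 0: (1, -5, 3) → (1, 5, 3)
T6 scale by (-2, 1/2, -2): (1, 5, 3) → (-2, 5/2, -6)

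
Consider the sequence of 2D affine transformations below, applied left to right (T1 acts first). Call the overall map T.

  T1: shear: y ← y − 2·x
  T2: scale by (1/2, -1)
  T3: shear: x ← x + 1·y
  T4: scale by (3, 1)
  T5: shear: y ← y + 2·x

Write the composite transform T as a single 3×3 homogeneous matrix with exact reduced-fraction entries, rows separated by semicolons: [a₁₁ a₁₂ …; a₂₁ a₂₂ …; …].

T1 = [1 0 0; -2 1 0; 0 0 1]
T2·T1 = [1/2 0 0; 2 -1 0; 0 0 1]
T3·…·T1 = [5/2 -1 0; 2 -1 0; 0 0 1]
T4·…·T1 = [15/2 -3 0; 2 -1 0; 0 0 1]
T5·…·T1 = [15/2 -3 0; 17 -7 0; 0 0 1]

T = [15/2 -3 0; 17 -7 0; 0 0 1]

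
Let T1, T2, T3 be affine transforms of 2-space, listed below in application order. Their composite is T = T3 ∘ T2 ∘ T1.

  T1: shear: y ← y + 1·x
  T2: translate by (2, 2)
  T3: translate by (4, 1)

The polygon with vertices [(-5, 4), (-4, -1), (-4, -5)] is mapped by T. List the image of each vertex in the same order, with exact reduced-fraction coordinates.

image vertices: (1, 2), (2, -2), (2, -6)

T1 shear: y ← y + 1·x: (-5, 4) → (-5, -1); (-4, -1) → (-4, -5); (-4, -5) → (-4, -9)
T2 translate by (2, 2): (-5, -1) → (-3, 1); (-4, -5) → (-2, -3); (-4, -9) → (-2, -7)
T3 translate by (4, 1): (-3, 1) → (1, 2); (-2, -3) → (2, -2); (-2, -7) → (2, -6)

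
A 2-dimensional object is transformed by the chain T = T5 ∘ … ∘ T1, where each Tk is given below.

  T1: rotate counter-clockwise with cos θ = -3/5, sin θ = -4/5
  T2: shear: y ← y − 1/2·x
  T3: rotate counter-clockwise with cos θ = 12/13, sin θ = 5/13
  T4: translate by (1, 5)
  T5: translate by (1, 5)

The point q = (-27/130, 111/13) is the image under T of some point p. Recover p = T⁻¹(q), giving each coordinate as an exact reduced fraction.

T1 = [-3/5 4/5 0; -4/5 -3/5 0; 0 0 1]
T2·T1 = [-3/5 4/5 0; -1/2 -1 0; 0 0 1]
T3·…·T1 = [-47/130 73/65 0; -9/13 -8/13 0; 0 0 1]
T4·…·T1 = [-47/130 73/65 1; -9/13 -8/13 5; 0 0 1]
T5·…·T1 = [-47/130 73/65 2; -9/13 -8/13 10; 0 0 1]
det M = 1; M⁻¹ = [-8/13 -73/65 162/13; 9/13 -47/130 29/13; 0 0 1]
M⁻¹ · (-27/130, 111/13)ᵀ = (3, -1)ᵀ

p = (3, -1)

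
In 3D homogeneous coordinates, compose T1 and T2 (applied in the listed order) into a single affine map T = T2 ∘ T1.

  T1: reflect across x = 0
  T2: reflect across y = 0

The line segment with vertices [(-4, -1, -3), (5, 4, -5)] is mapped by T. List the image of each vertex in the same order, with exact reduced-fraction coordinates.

T1 reflect across x = 0: (-4, -1, -3) → (4, -1, -3); (5, 4, -5) → (-5, 4, -5)
T2 reflect across y = 0: (4, -1, -3) → (4, 1, -3); (-5, 4, -5) → (-5, -4, -5)

image vertices: (4, 1, -3), (-5, -4, -5)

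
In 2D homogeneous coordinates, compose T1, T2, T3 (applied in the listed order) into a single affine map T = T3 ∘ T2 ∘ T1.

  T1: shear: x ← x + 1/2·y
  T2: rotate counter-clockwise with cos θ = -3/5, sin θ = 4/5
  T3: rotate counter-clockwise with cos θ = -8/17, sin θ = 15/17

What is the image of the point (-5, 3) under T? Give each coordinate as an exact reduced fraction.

T1 shear: x ← x + 1/2·y: (-5, 3) → (-7/2, 3)
T2 rotate counter-clockwise with cos θ = -3/5, sin θ = 4/5: (-7/2, 3) → (-3/10, -23/5)
T3 rotate counter-clockwise with cos θ = -8/17, sin θ = 15/17: (-3/10, -23/5) → (21/5, 19/10)

T(p) = (21/5, 19/10)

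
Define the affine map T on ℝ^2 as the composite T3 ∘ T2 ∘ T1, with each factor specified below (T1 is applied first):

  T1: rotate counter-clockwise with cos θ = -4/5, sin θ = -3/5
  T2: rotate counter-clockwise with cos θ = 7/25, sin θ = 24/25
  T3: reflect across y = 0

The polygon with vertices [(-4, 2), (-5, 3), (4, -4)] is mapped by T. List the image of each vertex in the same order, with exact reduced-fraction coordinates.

T1 rotate counter-clockwise with cos θ = -4/5, sin θ = -3/5: (-4, 2) → (22/5, 4/5); (-5, 3) → (29/5, 3/5); (4, -4) → (-28/5, 4/5)
T2 rotate counter-clockwise with cos θ = 7/25, sin θ = 24/25: (22/5, 4/5) → (58/125, 556/125); (29/5, 3/5) → (131/125, 717/125); (-28/5, 4/5) → (-292/125, -644/125)
T3 reflect across y = 0: (58/125, 556/125) → (58/125, -556/125); (131/125, 717/125) → (131/125, -717/125); (-292/125, -644/125) → (-292/125, 644/125)

image vertices: (58/125, -556/125), (131/125, -717/125), (-292/125, 644/125)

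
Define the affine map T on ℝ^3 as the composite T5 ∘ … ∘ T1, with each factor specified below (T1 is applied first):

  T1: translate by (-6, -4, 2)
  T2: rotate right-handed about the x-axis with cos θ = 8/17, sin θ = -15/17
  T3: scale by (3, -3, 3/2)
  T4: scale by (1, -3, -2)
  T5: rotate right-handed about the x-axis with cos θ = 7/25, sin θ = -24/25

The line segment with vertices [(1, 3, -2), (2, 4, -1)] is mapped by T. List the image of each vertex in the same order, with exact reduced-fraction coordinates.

image vertices: (-15, -1584/425, 1413/425), (-12, 369/425, -3408/425)

T1 translate by (-6, -4, 2): (1, 3, -2) → (-5, -1, 0); (2, 4, -1) → (-4, 0, 1)
T2 rotate right-handed about the x-axis with cos θ = 8/17, sin θ = -15/17: (-5, -1, 0) → (-5, -8/17, 15/17); (-4, 0, 1) → (-4, 15/17, 8/17)
T3 scale by (3, -3, 3/2): (-5, -8/17, 15/17) → (-15, 24/17, 45/34); (-4, 15/17, 8/17) → (-12, -45/17, 12/17)
T4 scale by (1, -3, -2): (-15, 24/17, 45/34) → (-15, -72/17, -45/17); (-12, -45/17, 12/17) → (-12, 135/17, -24/17)
T5 rotate right-handed about the x-axis with cos θ = 7/25, sin θ = -24/25: (-15, -72/17, -45/17) → (-15, -1584/425, 1413/425); (-12, 135/17, -24/17) → (-12, 369/425, -3408/425)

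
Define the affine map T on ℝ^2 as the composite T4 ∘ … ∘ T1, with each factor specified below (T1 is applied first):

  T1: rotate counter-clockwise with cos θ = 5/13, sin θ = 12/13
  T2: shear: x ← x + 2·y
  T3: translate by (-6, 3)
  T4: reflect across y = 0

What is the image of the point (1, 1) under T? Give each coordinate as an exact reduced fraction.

T(p) = (-51/13, -56/13)

T1 rotate counter-clockwise with cos θ = 5/13, sin θ = 12/13: (1, 1) → (-7/13, 17/13)
T2 shear: x ← x + 2·y: (-7/13, 17/13) → (27/13, 17/13)
T3 translate by (-6, 3): (27/13, 17/13) → (-51/13, 56/13)
T4 reflect across y = 0: (-51/13, 56/13) → (-51/13, -56/13)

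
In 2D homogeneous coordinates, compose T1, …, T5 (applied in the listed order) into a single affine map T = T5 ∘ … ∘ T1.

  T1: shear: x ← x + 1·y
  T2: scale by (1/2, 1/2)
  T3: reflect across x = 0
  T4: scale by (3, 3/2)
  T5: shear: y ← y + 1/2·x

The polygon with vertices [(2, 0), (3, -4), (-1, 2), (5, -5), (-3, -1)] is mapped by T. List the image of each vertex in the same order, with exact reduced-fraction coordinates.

image vertices: (-3, -3/2), (3/2, -9/4), (-3/2, 3/4), (0, -15/4), (6, 9/4)

T1 shear: x ← x + 1·y: (2, 0) → (2, 0); (3, -4) → (-1, -4); (-1, 2) → (1, 2); (5, -5) → (0, -5); (-3, -1) → (-4, -1)
T2 scale by (1/2, 1/2): (2, 0) → (1, 0); (-1, -4) → (-1/2, -2); (1, 2) → (1/2, 1); (0, -5) → (0, -5/2); (-4, -1) → (-2, -1/2)
T3 reflect across x = 0: (1, 0) → (-1, 0); (-1/2, -2) → (1/2, -2); (1/2, 1) → (-1/2, 1); (0, -5/2) → (0, -5/2); (-2, -1/2) → (2, -1/2)
T4 scale by (3, 3/2): (-1, 0) → (-3, 0); (1/2, -2) → (3/2, -3); (-1/2, 1) → (-3/2, 3/2); (0, -5/2) → (0, -15/4); (2, -1/2) → (6, -3/4)
T5 shear: y ← y + 1/2·x: (-3, 0) → (-3, -3/2); (3/2, -3) → (3/2, -9/4); (-3/2, 3/2) → (-3/2, 3/4); (0, -15/4) → (0, -15/4); (6, -3/4) → (6, 9/4)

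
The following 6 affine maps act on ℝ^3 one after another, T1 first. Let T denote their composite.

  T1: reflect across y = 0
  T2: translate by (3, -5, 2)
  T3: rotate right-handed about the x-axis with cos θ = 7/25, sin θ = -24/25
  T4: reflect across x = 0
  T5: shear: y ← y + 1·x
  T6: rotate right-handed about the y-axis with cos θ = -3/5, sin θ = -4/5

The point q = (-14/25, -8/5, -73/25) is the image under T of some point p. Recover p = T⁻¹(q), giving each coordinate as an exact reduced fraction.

p = (-1, -3, -1)

T1 = [1 0 0 0; 0 -1 0 0; 0 0 1 0; 0 0 0 1]
T2·T1 = [1 0 0 3; 0 -1 0 -5; 0 0 1 2; 0 0 0 1]
T3·…·T1 = [1 0 0 3; 0 -7/25 24/25 13/25; 0 24/25 7/25 134/25; 0 0 0 1]
T4·…·T1 = [-1 0 0 -3; 0 -7/25 24/25 13/25; 0 24/25 7/25 134/25; 0 0 0 1]
T5·…·T1 = [-1 0 0 -3; -1 -7/25 24/25 -62/25; 0 24/25 7/25 134/25; 0 0 0 1]
T6·…·T1 = [3/5 -96/125 -28/125 -311/125; -1 -7/25 24/25 -62/25; -4/5 -72/125 -21/125 -702/125; 0 0 0 1]
det M = 1; M⁻¹ = [3/5 0 -4/5 -3; -117/125 -7/25 -44/125 -5; 44/125 24/25 -117/125 -2; 0 0 0 1]
M⁻¹ · (-14/25, -8/5, -73/25)ᵀ = (-1, -3, -1)ᵀ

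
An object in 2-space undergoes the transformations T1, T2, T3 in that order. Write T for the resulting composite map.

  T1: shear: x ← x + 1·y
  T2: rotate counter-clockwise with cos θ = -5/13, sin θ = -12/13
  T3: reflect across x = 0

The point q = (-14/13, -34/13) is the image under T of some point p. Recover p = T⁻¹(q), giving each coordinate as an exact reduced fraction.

p = (0, 2)

T1 = [1 1 0; 0 1 0; 0 0 1]
T2·T1 = [-5/13 7/13 0; -12/13 -17/13 0; 0 0 1]
T3·…·T1 = [5/13 -7/13 0; -12/13 -17/13 0; 0 0 1]
det M = -1; M⁻¹ = [17/13 -7/13 0; -12/13 -5/13 0; 0 0 1]
M⁻¹ · (-14/13, -34/13)ᵀ = (0, 2)ᵀ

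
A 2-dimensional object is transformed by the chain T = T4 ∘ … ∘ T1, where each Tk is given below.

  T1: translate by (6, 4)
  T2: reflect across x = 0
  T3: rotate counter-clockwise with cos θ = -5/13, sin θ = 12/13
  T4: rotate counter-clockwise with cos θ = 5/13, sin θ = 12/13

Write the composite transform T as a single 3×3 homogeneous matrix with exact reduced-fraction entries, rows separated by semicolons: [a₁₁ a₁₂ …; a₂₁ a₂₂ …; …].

T1 = [1 0 6; 0 1 4; 0 0 1]
T2·T1 = [-1 0 -6; 0 1 4; 0 0 1]
T3·…·T1 = [5/13 -12/13 -18/13; -12/13 -5/13 -92/13; 0 0 1]
T4·…·T1 = [1 0 6; 0 -1 -4; 0 0 1]

T = [1 0 6; 0 -1 -4; 0 0 1]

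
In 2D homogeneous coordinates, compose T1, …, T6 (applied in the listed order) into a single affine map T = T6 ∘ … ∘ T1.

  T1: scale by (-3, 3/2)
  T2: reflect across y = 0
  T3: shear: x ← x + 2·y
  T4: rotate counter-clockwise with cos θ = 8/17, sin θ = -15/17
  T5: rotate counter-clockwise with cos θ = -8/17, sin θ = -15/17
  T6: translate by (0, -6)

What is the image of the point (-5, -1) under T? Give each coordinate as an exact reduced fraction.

T1 scale by (-3, 3/2): (-5, -1) → (15, -3/2)
T2 reflect across y = 0: (15, -3/2) → (15, 3/2)
T3 shear: x ← x + 2·y: (15, 3/2) → (18, 3/2)
T4 rotate counter-clockwise with cos θ = 8/17, sin θ = -15/17: (18, 3/2) → (333/34, -258/17)
T5 rotate counter-clockwise with cos θ = -8/17, sin θ = -15/17: (333/34, -258/17) → (-18, -3/2)
T6 translate by (0, -6): (-18, -3/2) → (-18, -15/2)

T(p) = (-18, -15/2)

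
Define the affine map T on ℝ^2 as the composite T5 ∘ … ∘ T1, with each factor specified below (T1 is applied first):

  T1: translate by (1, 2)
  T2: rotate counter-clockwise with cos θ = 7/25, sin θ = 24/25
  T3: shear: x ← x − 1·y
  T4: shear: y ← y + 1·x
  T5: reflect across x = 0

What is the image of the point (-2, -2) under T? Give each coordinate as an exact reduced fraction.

T1 translate by (1, 2): (-2, -2) → (-1, 0)
T2 rotate counter-clockwise with cos θ = 7/25, sin θ = 24/25: (-1, 0) → (-7/25, -24/25)
T3 shear: x ← x − 1·y: (-7/25, -24/25) → (17/25, -24/25)
T4 shear: y ← y + 1·x: (17/25, -24/25) → (17/25, -7/25)
T5 reflect across x = 0: (17/25, -7/25) → (-17/25, -7/25)

T(p) = (-17/25, -7/25)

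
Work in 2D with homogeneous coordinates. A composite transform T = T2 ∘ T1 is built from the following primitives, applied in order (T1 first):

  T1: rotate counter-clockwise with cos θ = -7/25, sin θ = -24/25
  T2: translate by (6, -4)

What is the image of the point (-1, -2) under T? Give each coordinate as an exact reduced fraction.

T1 rotate counter-clockwise with cos θ = -7/25, sin θ = -24/25: (-1, -2) → (-41/25, 38/25)
T2 translate by (6, -4): (-41/25, 38/25) → (109/25, -62/25)

T(p) = (109/25, -62/25)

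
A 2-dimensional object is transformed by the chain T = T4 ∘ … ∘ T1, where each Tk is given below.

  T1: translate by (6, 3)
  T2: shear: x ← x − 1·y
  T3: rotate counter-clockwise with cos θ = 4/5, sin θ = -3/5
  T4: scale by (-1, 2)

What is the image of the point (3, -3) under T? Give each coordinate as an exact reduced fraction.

T1 translate by (6, 3): (3, -3) → (9, 0)
T2 shear: x ← x − 1·y: (9, 0) → (9, 0)
T3 rotate counter-clockwise with cos θ = 4/5, sin θ = -3/5: (9, 0) → (36/5, -27/5)
T4 scale by (-1, 2): (36/5, -27/5) → (-36/5, -54/5)

T(p) = (-36/5, -54/5)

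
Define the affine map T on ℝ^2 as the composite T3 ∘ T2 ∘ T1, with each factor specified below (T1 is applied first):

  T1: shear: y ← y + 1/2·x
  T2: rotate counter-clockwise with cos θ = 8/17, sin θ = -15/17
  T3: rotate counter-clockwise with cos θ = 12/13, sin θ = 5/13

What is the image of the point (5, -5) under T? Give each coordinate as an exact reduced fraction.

T(p) = (505/221, -2255/442)

T1 shear: y ← y + 1/2·x: (5, -5) → (5, -5/2)
T2 rotate counter-clockwise with cos θ = 8/17, sin θ = -15/17: (5, -5/2) → (5/34, -95/17)
T3 rotate counter-clockwise with cos θ = 12/13, sin θ = 5/13: (5/34, -95/17) → (505/221, -2255/442)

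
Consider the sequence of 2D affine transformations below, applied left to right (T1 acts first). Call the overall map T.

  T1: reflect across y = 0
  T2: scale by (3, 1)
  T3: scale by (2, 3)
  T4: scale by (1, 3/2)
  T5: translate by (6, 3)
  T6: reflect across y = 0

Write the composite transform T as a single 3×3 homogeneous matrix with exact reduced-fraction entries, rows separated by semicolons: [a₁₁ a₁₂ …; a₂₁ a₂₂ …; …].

T = [6 0 6; 0 9/2 -3; 0 0 1]

T1 = [1 0 0; 0 -1 0; 0 0 1]
T2·T1 = [3 0 0; 0 -1 0; 0 0 1]
T3·…·T1 = [6 0 0; 0 -3 0; 0 0 1]
T4·…·T1 = [6 0 0; 0 -9/2 0; 0 0 1]
T5·…·T1 = [6 0 6; 0 -9/2 3; 0 0 1]
T6·…·T1 = [6 0 6; 0 9/2 -3; 0 0 1]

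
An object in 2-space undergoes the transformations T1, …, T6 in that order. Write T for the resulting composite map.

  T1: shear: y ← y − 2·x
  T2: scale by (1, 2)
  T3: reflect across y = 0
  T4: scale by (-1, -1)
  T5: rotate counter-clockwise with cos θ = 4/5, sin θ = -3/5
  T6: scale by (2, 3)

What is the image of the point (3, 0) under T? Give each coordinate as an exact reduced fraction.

T1 shear: y ← y − 2·x: (3, 0) → (3, -6)
T2 scale by (1, 2): (3, -6) → (3, -12)
T3 reflect across y = 0: (3, -12) → (3, 12)
T4 scale by (-1, -1): (3, 12) → (-3, -12)
T5 rotate counter-clockwise with cos θ = 4/5, sin θ = -3/5: (-3, -12) → (-48/5, -39/5)
T6 scale by (2, 3): (-48/5, -39/5) → (-96/5, -117/5)

T(p) = (-96/5, -117/5)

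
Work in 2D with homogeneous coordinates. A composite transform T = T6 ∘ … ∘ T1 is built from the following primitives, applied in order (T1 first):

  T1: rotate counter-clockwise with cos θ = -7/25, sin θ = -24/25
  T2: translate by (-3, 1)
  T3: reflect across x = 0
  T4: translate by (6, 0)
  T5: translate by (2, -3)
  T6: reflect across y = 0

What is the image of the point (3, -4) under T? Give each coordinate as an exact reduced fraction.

T1 rotate counter-clockwise with cos θ = -7/25, sin θ = -24/25: (3, -4) → (-117/25, -44/25)
T2 translate by (-3, 1): (-117/25, -44/25) → (-192/25, -19/25)
T3 reflect across x = 0: (-192/25, -19/25) → (192/25, -19/25)
T4 translate by (6, 0): (192/25, -19/25) → (342/25, -19/25)
T5 translate by (2, -3): (342/25, -19/25) → (392/25, -94/25)
T6 reflect across y = 0: (392/25, -94/25) → (392/25, 94/25)

T(p) = (392/25, 94/25)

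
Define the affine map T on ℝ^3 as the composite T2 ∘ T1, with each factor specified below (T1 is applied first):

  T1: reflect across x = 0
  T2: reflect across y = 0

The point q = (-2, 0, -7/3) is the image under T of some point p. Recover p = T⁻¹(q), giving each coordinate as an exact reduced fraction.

T1 = [-1 0 0 0; 0 1 0 0; 0 0 1 0; 0 0 0 1]
T2·T1 = [-1 0 0 0; 0 -1 0 0; 0 0 1 0; 0 0 0 1]
det M = 1; M⁻¹ = [-1 0 0 0; 0 -1 0 0; 0 0 1 0; 0 0 0 1]
M⁻¹ · (-2, 0, -7/3)ᵀ = (2, 0, -7/3)ᵀ

p = (2, 0, -7/3)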